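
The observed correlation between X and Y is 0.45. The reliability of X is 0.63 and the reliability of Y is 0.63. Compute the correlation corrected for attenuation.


r_corrected = rxy / sqrt(rxx * ryy)
= 0.45 / sqrt(0.63 * 0.63)
= 0.45 / sqrt(0.3969)
= 0.45 / 0.63
r_corrected = 0.7143

0.7143


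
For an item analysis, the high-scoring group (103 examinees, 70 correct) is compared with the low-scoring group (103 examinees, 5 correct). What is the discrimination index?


p_upper = 70/103 = 0.6796
p_lower = 5/103 = 0.0485
D = 0.6796 - 0.0485 = 0.6311

0.6311


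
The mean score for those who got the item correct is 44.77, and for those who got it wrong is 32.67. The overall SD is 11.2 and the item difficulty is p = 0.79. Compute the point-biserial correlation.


q = 1 - p = 0.21
rpb = ((M1 - M0) / SD) * sqrt(p * q)
rpb = ((44.77 - 32.67) / 11.2) * sqrt(0.79 * 0.21)
rpb = 0.44

0.44


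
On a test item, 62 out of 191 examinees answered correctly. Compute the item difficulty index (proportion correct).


Item difficulty p = number correct / total examinees
p = 62 / 191
p = 0.3246

0.3246


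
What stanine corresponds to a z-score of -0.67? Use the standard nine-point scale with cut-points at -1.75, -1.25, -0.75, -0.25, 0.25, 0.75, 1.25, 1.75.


Stanine boundaries: [-1.75, -1.25, -0.75, -0.25, 0.25, 0.75, 1.25, 1.75]
z = -0.67
Check each boundary:
  z >= -1.75 -> could be stanine 2
  z >= -1.25 -> could be stanine 3
  z >= -0.75 -> could be stanine 4
  z < -0.25
  z < 0.25
  z < 0.75
  z < 1.25
  z < 1.75
Highest qualifying boundary gives stanine = 4

4


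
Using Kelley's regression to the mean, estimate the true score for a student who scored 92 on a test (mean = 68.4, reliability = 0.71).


T_est = rxx * X + (1 - rxx) * mean
T_est = 0.71 * 92 + 0.29 * 68.4
T_est = 65.32 + 19.836
T_est = 85.156

85.156


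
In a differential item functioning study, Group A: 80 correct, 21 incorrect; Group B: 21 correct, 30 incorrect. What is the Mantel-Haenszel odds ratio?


Odds_A = 80/21 = 3.8095
Odds_B = 21/30 = 0.7
OR = Odds_A / Odds_B = 3.8095 / 0.7
Exactly, OR = (80 * 30) / (21 * 21) = 2400 / 441
OR = 5.4422

5.4422


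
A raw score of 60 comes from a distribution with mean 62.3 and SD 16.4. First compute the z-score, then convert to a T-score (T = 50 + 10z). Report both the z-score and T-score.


z = (X - mean) / SD = (60 - 62.3) / 16.4
z = -2.3 / 16.4
z = -0.1402
T-score = T = 50 + 10z
Carry z at full precision (z = -2.3 / 16.4) into the conversion:
T-score = 50 + 10 * (-2.3 / 16.4) = 50 + -23 / 16.4
T-score = 50 + -1.4024
T-score = 48.5976

48.5976


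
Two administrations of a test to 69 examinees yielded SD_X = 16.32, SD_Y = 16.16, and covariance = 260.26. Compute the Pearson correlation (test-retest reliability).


r = cov(X,Y) / (SD_X * SD_Y)
r = 260.26 / (16.32 * 16.16)
r = 260.26 / 263.7312
r = 0.9868

0.9868


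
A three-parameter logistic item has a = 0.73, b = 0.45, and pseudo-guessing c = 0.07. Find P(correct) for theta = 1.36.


logit = 0.73*(1.36 - 0.45) = 0.6643
P* = 1/(1 + exp(-0.6643)) = 0.6602
P = 0.07 + (1 - 0.07) * 0.6602
P = 0.684

0.684


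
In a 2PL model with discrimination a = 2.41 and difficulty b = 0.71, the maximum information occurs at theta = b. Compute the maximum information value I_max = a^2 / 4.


For 2PL, max info at theta = b = 0.71
I_max = a^2 / 4 = 2.41^2 / 4
= 5.8081 / 4
I_max = 1.452

1.452


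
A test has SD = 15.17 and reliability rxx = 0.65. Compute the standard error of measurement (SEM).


SEM = SD * sqrt(1 - rxx)
SEM = 15.17 * sqrt(1 - 0.65)
SEM = 15.17 * sqrt(0.35) = 15.17 * 0.591608
SEM = 8.9747

8.9747


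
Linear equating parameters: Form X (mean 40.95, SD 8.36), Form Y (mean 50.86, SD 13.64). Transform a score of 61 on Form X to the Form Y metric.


slope = SD_Y / SD_X = 13.64 / 8.36 ~ 1.6316
intercept = mean_Y - slope * mean_X = 50.86 - (13.64 / 8.36) * 40.95 ~ -15.9532
Y = slope * X + intercept. To avoid rounding drift from the rounded slope/intercept, evaluate the equivalent form Y = mean_Y + SD_Y * (X - mean_X) / SD_X at full precision:
Y = 50.86 + 13.64 * (61 - 40.95) / 8.36
Y = 50.86 + 13.64 * 20.05 / 8.36
Y = 50.86 + 273.482 / 8.36
Y = 50.86 + 32.7132
Y = 83.5732

83.5732


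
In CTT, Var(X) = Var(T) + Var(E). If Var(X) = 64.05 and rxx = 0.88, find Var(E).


var_true = rxx * var_obs = 0.88 * 64.05 = 56.364
var_error = var_obs - var_true
var_error = 64.05 - 56.364
var_error = 7.686

7.686


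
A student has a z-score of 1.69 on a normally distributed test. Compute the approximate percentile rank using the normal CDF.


CDF(z) = 0.5 * (1 + erf(z/sqrt(2)))
erf(1.195) = 0.909
CDF = 0.9545
Percentile rank = 0.9545 * 100 = 95.45

95.45


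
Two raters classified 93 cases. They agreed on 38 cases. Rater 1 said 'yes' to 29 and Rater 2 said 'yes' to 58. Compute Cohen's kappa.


P_o = 38/93 = 0.408602
P_e = (29*58 + 64*35) / 8649 = 0.453463
kappa = (P_o - P_e) / (1 - P_e)
kappa = (0.408602 - 0.453463) / (1 - 0.453463)
kappa = -0.0821

-0.0821


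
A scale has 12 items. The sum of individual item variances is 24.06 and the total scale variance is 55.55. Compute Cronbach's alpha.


alpha = (k/(k-1)) * (1 - sum(si^2)/s_total^2)
= (12/11) * (1 - 24.06/55.55)
alpha = 0.6184

0.6184


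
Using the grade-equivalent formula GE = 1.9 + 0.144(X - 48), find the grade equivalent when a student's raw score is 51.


raw - median = 51 - 48 = 3
slope * diff = 0.144 * 3 = 0.432
GE = 1.9 + 0.432
GE = 2.332

2.332


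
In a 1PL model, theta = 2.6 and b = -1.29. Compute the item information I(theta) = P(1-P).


P = 1/(1+exp(-(2.6--1.29))) = 0.98
I = P*(1-P) = 0.98 * 0.02
I = 0.0196

0.0196


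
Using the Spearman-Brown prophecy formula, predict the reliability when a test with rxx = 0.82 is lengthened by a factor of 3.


r_new = (n * rxx) / (1 + (n-1) * rxx)
r_new = (3 * 0.82) / (1 + 2 * 0.82)
r_new = 2.46 / 2.64
r_new = 0.9318

0.9318


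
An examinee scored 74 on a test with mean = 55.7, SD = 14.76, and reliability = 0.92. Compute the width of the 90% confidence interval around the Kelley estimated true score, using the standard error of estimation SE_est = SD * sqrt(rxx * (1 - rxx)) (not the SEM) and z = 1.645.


True score estimate = 0.92*74 + 0.08*55.7 = 72.536
SE_est = SD * sqrt(rxx * (1 - rxx)) = 14.76 * sqrt(0.92 * 0.08) = 14.76 * sqrt(0.0736) = 4.004288
CI = T_est +/- z * SE_est, so width = 2 * z * SE_est = 2 * 1.645 * 4.004288
Width = 13.1741

13.1741


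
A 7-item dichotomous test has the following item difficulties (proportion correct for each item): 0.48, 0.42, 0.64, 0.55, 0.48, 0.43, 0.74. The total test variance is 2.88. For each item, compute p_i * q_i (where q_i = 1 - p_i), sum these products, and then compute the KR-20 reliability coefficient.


For each item, compute p_i * q_i:
  Item 1: 0.48 * 0.52 = 0.2496
  Item 2: 0.42 * 0.58 = 0.2436
  Item 3: 0.64 * 0.36 = 0.2304
  Item 4: 0.55 * 0.45 = 0.2475
  Item 5: 0.48 * 0.52 = 0.2496
  Item 6: 0.43 * 0.57 = 0.2451
  Item 7: 0.74 * 0.26 = 0.1924
Sum(p_i * q_i) = 0.2496 + 0.2436 + 0.2304 + 0.2475 + 0.2496 + 0.2451 + 0.1924 = 1.6582
KR-20 = (k/(k-1)) * (1 - Sum(p_i*q_i) / Var_total)
= (7/6) * (1 - 1.6582/2.88)
= 1.1667 * 0.4242
KR-20 = 0.4949

0.4949


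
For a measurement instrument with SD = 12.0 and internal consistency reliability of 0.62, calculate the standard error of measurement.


SEM = SD * sqrt(1 - rxx)
SEM = 12.0 * sqrt(1 - 0.62)
SEM = 12.0 * sqrt(0.38) = 12.0 * 0.616441
SEM = 7.3973

7.3973


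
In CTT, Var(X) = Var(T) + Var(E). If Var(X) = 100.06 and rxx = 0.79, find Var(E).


var_true = rxx * var_obs = 0.79 * 100.06 = 79.0474
var_error = var_obs - var_true
var_error = 100.06 - 79.0474
var_error = 21.0126

21.0126


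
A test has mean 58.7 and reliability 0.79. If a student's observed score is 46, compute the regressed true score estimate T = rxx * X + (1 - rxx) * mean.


T_est = rxx * X + (1 - rxx) * mean
T_est = 0.79 * 46 + 0.21 * 58.7
T_est = 36.34 + 12.327
T_est = 48.667

48.667


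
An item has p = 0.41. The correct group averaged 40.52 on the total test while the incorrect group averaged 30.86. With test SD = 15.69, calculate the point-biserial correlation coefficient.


q = 1 - p = 0.59
rpb = ((M1 - M0) / SD) * sqrt(p * q)
rpb = ((40.52 - 30.86) / 15.69) * sqrt(0.41 * 0.59)
rpb = 0.3028

0.3028


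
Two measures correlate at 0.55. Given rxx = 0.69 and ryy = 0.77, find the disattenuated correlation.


r_corrected = rxy / sqrt(rxx * ryy)
= 0.55 / sqrt(0.69 * 0.77)
= 0.55 / sqrt(0.5313)
= 0.55 / 0.728903
r_corrected = 0.7546

0.7546


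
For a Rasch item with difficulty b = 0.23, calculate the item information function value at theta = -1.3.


P = 1/(1+exp(-(-1.3-0.23))) = 0.178
I = P*(1-P) = 0.178 * 0.822
I = 0.1463

0.1463


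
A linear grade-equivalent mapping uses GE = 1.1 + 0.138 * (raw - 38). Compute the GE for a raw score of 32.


raw - median = 32 - 38 = -6
slope * diff = 0.138 * -6 = -0.828
GE = 1.1 + -0.828
GE = 0.272

0.272


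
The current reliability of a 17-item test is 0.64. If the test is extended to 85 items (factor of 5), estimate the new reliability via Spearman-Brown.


r_new = (n * rxx) / (1 + (n-1) * rxx)
r_new = (5 * 0.64) / (1 + 4 * 0.64)
r_new = 3.2 / 3.56
r_new = 0.8989

0.8989


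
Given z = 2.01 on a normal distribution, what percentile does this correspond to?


CDF(z) = 0.5 * (1 + erf(z/sqrt(2)))
erf(1.4213) = 0.9556
CDF = 0.9778
Percentile rank = 0.9778 * 100 = 97.78

97.78


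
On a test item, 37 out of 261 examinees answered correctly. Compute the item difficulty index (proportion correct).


Item difficulty p = number correct / total examinees
p = 37 / 261
p = 0.1418

0.1418


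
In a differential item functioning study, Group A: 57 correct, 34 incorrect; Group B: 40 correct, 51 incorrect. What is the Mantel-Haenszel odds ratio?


Odds_A = 57/34 = 1.6765
Odds_B = 40/51 = 0.7843
OR = Odds_A / Odds_B = 1.6765 / 0.7843
Exactly, OR = (57 * 51) / (34 * 40) = 2907 / 1360
OR = 2.1375

2.1375


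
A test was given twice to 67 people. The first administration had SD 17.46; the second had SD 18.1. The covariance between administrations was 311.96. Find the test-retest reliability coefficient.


r = cov(X,Y) / (SD_X * SD_Y)
r = 311.96 / (17.46 * 18.1)
r = 311.96 / 316.026
r = 0.9871

0.9871


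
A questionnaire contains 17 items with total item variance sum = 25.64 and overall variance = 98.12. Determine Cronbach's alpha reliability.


alpha = (k/(k-1)) * (1 - sum(si^2)/s_total^2)
= (17/16) * (1 - 25.64/98.12)
alpha = 0.7849

0.7849


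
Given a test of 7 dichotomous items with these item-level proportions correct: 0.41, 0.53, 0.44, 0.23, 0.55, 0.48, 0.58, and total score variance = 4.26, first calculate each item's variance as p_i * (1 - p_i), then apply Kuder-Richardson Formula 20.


For each item, compute p_i * q_i:
  Item 1: 0.41 * 0.59 = 0.2419
  Item 2: 0.53 * 0.47 = 0.2491
  Item 3: 0.44 * 0.56 = 0.2464
  Item 4: 0.23 * 0.77 = 0.1771
  Item 5: 0.55 * 0.45 = 0.2475
  Item 6: 0.48 * 0.52 = 0.2496
  Item 7: 0.58 * 0.42 = 0.2436
Sum(p_i * q_i) = 0.2419 + 0.2491 + 0.2464 + 0.1771 + 0.2475 + 0.2496 + 0.2436 = 1.6552
KR-20 = (k/(k-1)) * (1 - Sum(p_i*q_i) / Var_total)
= (7/6) * (1 - 1.6552/4.26)
= 1.1667 * 0.6115
KR-20 = 0.7134

0.7134


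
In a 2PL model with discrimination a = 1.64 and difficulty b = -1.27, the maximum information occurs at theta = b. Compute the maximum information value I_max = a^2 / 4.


For 2PL, max info at theta = b = -1.27
I_max = a^2 / 4 = 1.64^2 / 4
= 2.6896 / 4
I_max = 0.6724

0.6724


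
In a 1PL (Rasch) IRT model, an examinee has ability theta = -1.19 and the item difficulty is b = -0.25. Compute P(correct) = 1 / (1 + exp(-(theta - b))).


theta - b = -1.19 - -0.25 = -0.94
exp(-(theta - b)) = exp(0.94) = 2.56
P = 1 / (1 + 2.56)
P = 0.2809

0.2809


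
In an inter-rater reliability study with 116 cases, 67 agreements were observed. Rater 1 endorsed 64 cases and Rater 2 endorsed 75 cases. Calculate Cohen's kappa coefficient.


P_o = 67/116 = 0.577586
P_e = (64*75 + 52*41) / 13456 = 0.515161
kappa = (P_o - P_e) / (1 - P_e)
kappa = (0.577586 - 0.515161) / (1 - 0.515161)
kappa = 0.1288

0.1288


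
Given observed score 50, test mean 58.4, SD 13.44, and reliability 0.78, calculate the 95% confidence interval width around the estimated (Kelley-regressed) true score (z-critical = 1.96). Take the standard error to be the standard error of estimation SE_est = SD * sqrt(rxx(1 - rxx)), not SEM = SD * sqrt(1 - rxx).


True score estimate = 0.78*50 + 0.22*58.4 = 51.848
SE_est = SD * sqrt(rxx * (1 - rxx)) = 13.44 * sqrt(0.78 * 0.22) = 13.44 * sqrt(0.1716) = 5.56747
CI = T_est +/- z * SE_est, so width = 2 * z * SE_est = 2 * 1.96 * 5.56747
Width = 21.8245

21.8245


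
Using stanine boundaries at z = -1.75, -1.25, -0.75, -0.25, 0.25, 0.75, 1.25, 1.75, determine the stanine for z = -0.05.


Stanine boundaries: [-1.75, -1.25, -0.75, -0.25, 0.25, 0.75, 1.25, 1.75]
z = -0.05
Check each boundary:
  z >= -1.75 -> could be stanine 2
  z >= -1.25 -> could be stanine 3
  z >= -0.75 -> could be stanine 4
  z >= -0.25 -> could be stanine 5
  z < 0.25
  z < 0.75
  z < 1.25
  z < 1.75
Highest qualifying boundary gives stanine = 5

5


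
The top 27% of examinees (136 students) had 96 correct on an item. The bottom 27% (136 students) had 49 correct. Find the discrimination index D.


p_upper = 96/136 = 0.7059
p_lower = 49/136 = 0.3603
D = 0.7059 - 0.3603 = 0.3456

0.3456


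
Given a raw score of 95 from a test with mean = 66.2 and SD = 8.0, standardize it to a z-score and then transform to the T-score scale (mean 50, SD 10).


z = (X - mean) / SD = (95 - 66.2) / 8.0
z = 28.8 / 8.0
z = 3.6
T-score = T = 50 + 10z
Carry z at full precision (z = 28.8 / 8.0) into the conversion:
T-score = 50 + 10 * (28.8 / 8.0) = 50 + 288 / 8.0
T-score = 50 + 36.0
T-score = 86.0

86.0


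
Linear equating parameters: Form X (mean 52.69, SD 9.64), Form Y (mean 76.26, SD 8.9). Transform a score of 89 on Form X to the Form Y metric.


slope = SD_Y / SD_X = 8.9 / 9.64 ~ 0.9232
intercept = mean_Y - slope * mean_X = 76.26 - (8.9 / 9.64) * 52.69 ~ 27.6147
Y = slope * X + intercept. To avoid rounding drift from the rounded slope/intercept, evaluate the equivalent form Y = mean_Y + SD_Y * (X - mean_X) / SD_X at full precision:
Y = 76.26 + 8.9 * (89 - 52.69) / 9.64
Y = 76.26 + 8.9 * 36.31 / 9.64
Y = 76.26 + 323.159 / 9.64
Y = 76.26 + 33.5227
Y = 109.7827

109.7827


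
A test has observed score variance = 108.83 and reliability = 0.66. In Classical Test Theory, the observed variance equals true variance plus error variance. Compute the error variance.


var_true = rxx * var_obs = 0.66 * 108.83 = 71.8278
var_error = var_obs - var_true
var_error = 108.83 - 71.8278
var_error = 37.0022

37.0022


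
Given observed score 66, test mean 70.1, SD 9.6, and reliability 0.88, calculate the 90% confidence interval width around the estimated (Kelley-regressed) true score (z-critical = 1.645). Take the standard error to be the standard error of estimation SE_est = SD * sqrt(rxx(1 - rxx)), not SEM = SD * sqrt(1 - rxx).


True score estimate = 0.88*66 + 0.12*70.1 = 66.492
SE_est = SD * sqrt(rxx * (1 - rxx)) = 9.6 * sqrt(0.88 * 0.12) = 9.6 * sqrt(0.1056) = 3.119631
CI = T_est +/- z * SE_est, so width = 2 * z * SE_est = 2 * 1.645 * 3.119631
Width = 10.2636

10.2636


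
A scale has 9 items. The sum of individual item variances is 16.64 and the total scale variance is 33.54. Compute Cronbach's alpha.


alpha = (k/(k-1)) * (1 - sum(si^2)/s_total^2)
= (9/8) * (1 - 16.64/33.54)
alpha = 0.5669

0.5669


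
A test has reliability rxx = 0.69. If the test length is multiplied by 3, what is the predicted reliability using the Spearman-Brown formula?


r_new = (n * rxx) / (1 + (n-1) * rxx)
r_new = (3 * 0.69) / (1 + 2 * 0.69)
r_new = 2.07 / 2.38
r_new = 0.8697

0.8697


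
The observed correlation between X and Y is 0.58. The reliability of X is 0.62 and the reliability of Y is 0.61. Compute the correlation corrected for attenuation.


r_corrected = rxy / sqrt(rxx * ryy)
= 0.58 / sqrt(0.62 * 0.61)
= 0.58 / sqrt(0.3782)
= 0.58 / 0.61498
r_corrected = 0.9431

0.9431


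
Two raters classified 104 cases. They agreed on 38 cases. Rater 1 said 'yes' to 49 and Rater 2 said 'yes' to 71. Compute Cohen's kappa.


P_o = 38/104 = 0.365385
P_e = (49*71 + 55*33) / 10816 = 0.48946
kappa = (P_o - P_e) / (1 - P_e)
kappa = (0.365385 - 0.48946) / (1 - 0.48946)
kappa = -0.243

-0.243


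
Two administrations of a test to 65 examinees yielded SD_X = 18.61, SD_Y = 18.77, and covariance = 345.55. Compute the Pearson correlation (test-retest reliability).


r = cov(X,Y) / (SD_X * SD_Y)
r = 345.55 / (18.61 * 18.77)
r = 345.55 / 349.3097
r = 0.9892

0.9892


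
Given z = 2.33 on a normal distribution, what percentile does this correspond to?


CDF(z) = 0.5 * (1 + erf(z/sqrt(2)))
erf(1.6476) = 0.9802
CDF = 0.9901
Percentile rank = 0.9901 * 100 = 99.01

99.01


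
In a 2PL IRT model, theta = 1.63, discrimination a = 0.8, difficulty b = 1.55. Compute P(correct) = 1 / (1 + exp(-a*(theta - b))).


a*(theta - b) = 0.8 * (1.63 - 1.55) = 0.064
exp(-0.064) = 0.938
P = 1 / (1 + 0.938)
P = 0.516

0.516


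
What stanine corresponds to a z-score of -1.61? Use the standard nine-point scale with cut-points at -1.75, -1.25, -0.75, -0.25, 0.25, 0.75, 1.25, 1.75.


Stanine boundaries: [-1.75, -1.25, -0.75, -0.25, 0.25, 0.75, 1.25, 1.75]
z = -1.61
Check each boundary:
  z >= -1.75 -> could be stanine 2
  z < -1.25
  z < -0.75
  z < -0.25
  z < 0.25
  z < 0.75
  z < 1.25
  z < 1.75
Highest qualifying boundary gives stanine = 2

2


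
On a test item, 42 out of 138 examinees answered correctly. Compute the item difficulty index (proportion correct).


Item difficulty p = number correct / total examinees
p = 42 / 138
p = 0.3043

0.3043


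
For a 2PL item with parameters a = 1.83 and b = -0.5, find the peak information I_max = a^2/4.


For 2PL, max info at theta = b = -0.5
I_max = a^2 / 4 = 1.83^2 / 4
= 3.3489 / 4
I_max = 0.8372

0.8372


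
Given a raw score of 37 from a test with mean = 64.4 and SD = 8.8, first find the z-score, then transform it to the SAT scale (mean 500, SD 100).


z = (X - mean) / SD = (37 - 64.4) / 8.8
z = -27.4 / 8.8
z = -3.1136
SAT-scale = SAT = 500 + 100z
Carry z at full precision (z = -27.4 / 8.8) into the conversion:
SAT-scale = 500 + 100 * (-27.4 / 8.8) = 500 + -2740 / 8.8
SAT-scale = 500 + -311.3636
SAT-scale = 188.6364

188.6364


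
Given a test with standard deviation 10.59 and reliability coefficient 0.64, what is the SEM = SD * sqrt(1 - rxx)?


SEM = SD * sqrt(1 - rxx)
SEM = 10.59 * sqrt(1 - 0.64)
SEM = 10.59 * sqrt(0.36) = 10.59 * 0.6
SEM = 6.354

6.354


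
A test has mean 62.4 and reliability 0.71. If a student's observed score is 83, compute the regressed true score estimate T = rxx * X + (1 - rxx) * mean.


T_est = rxx * X + (1 - rxx) * mean
T_est = 0.71 * 83 + 0.29 * 62.4
T_est = 58.93 + 18.096
T_est = 77.026

77.026


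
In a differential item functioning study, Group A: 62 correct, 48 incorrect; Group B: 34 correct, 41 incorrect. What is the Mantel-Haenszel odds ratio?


Odds_A = 62/48 = 1.2917
Odds_B = 34/41 = 0.8293
OR = Odds_A / Odds_B = 1.2917 / 0.8293
Exactly, OR = (62 * 41) / (48 * 34) = 2542 / 1632
OR = 1.5576

1.5576


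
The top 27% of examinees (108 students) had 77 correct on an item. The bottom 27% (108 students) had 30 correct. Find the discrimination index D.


p_upper = 77/108 = 0.713
p_lower = 30/108 = 0.2778
D = 0.713 - 0.2778 = 0.4352

0.4352


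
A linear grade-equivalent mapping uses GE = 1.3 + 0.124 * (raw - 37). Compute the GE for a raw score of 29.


raw - median = 29 - 37 = -8
slope * diff = 0.124 * -8 = -0.992
GE = 1.3 + -0.992
GE = 0.308

0.308


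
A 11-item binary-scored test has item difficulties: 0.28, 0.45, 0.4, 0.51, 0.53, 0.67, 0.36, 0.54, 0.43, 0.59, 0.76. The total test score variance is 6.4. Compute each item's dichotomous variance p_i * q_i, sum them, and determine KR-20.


For each item, compute p_i * q_i:
  Item 1: 0.28 * 0.72 = 0.2016
  Item 2: 0.45 * 0.55 = 0.2475
  Item 3: 0.4 * 0.6 = 0.24
  Item 4: 0.51 * 0.49 = 0.2499
  Item 5: 0.53 * 0.47 = 0.2491
  Item 6: 0.67 * 0.33 = 0.2211
  Item 7: 0.36 * 0.64 = 0.2304
  Item 8: 0.54 * 0.46 = 0.2484
  Item 9: 0.43 * 0.57 = 0.2451
  Item 10: 0.59 * 0.41 = 0.2419
  Item 11: 0.76 * 0.24 = 0.1824
Sum(p_i * q_i) = 0.2016 + 0.2475 + 0.24 + 0.2499 + 0.2491 + 0.2211 + 0.2304 + 0.2484 + 0.2451 + 0.2419 + 0.1824 = 2.5574
KR-20 = (k/(k-1)) * (1 - Sum(p_i*q_i) / Var_total)
= (11/10) * (1 - 2.5574/6.4)
= 1.1 * 0.6004
KR-20 = 0.6604

0.6604


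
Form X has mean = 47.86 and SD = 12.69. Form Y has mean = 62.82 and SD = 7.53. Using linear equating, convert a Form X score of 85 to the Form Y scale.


slope = SD_Y / SD_X = 7.53 / 12.69 ~ 0.5934
intercept = mean_Y - slope * mean_X = 62.82 - (7.53 / 12.69) * 47.86 ~ 34.4208
Y = slope * X + intercept. To avoid rounding drift from the rounded slope/intercept, evaluate the equivalent form Y = mean_Y + SD_Y * (X - mean_X) / SD_X at full precision:
Y = 62.82 + 7.53 * (85 - 47.86) / 12.69
Y = 62.82 + 7.53 * 37.14 / 12.69
Y = 62.82 + 279.6642 / 12.69
Y = 62.82 + 22.0382
Y = 84.8582

84.8582


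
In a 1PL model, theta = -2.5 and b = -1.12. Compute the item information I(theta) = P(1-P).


P = 1/(1+exp(-(-2.5--1.12))) = 0.201
I = P*(1-P) = 0.201 * 0.799
I = 0.1606

0.1606


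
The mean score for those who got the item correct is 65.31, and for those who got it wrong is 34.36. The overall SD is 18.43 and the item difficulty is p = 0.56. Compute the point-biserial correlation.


q = 1 - p = 0.44
rpb = ((M1 - M0) / SD) * sqrt(p * q)
rpb = ((65.31 - 34.36) / 18.43) * sqrt(0.56 * 0.44)
rpb = 0.8336

0.8336


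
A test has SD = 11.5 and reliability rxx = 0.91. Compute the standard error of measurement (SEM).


SEM = SD * sqrt(1 - rxx)
SEM = 11.5 * sqrt(1 - 0.91)
SEM = 11.5 * sqrt(0.09) = 11.5 * 0.3
SEM = 3.45

3.45


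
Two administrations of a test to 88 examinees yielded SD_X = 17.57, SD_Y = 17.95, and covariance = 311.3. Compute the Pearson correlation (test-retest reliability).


r = cov(X,Y) / (SD_X * SD_Y)
r = 311.3 / (17.57 * 17.95)
r = 311.3 / 315.3815
r = 0.9871

0.9871


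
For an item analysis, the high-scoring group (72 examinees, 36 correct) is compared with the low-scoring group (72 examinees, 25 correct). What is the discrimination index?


p_upper = 36/72 = 0.5
p_lower = 25/72 = 0.3472
D = 0.5 - 0.3472 = 0.1528

0.1528


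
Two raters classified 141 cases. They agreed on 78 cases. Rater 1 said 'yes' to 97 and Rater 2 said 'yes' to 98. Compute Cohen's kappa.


P_o = 78/141 = 0.553191
P_e = (97*98 + 44*43) / 19881 = 0.573311
kappa = (P_o - P_e) / (1 - P_e)
kappa = (0.553191 - 0.573311) / (1 - 0.573311)
kappa = -0.0472

-0.0472


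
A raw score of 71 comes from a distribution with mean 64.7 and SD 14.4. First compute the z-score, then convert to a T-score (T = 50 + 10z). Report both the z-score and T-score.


z = (X - mean) / SD = (71 - 64.7) / 14.4
z = 6.3 / 14.4
z = 0.4375
T-score = T = 50 + 10z
Carry z at full precision (z = 6.3 / 14.4) into the conversion:
T-score = 50 + 10 * (6.3 / 14.4) = 50 + 63 / 14.4
T-score = 50 + 4.375
T-score = 54.375

54.375


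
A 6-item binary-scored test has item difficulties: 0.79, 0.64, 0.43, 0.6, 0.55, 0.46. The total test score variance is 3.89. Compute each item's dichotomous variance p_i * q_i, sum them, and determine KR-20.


For each item, compute p_i * q_i:
  Item 1: 0.79 * 0.21 = 0.1659
  Item 2: 0.64 * 0.36 = 0.2304
  Item 3: 0.43 * 0.57 = 0.2451
  Item 4: 0.6 * 0.4 = 0.24
  Item 5: 0.55 * 0.45 = 0.2475
  Item 6: 0.46 * 0.54 = 0.2484
Sum(p_i * q_i) = 0.1659 + 0.2304 + 0.2451 + 0.24 + 0.2475 + 0.2484 = 1.3773
KR-20 = (k/(k-1)) * (1 - Sum(p_i*q_i) / Var_total)
= (6/5) * (1 - 1.3773/3.89)
= 1.2 * 0.6459
KR-20 = 0.7751

0.7751


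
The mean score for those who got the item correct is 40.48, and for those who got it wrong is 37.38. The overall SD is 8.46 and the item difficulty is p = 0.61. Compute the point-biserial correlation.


q = 1 - p = 0.39
rpb = ((M1 - M0) / SD) * sqrt(p * q)
rpb = ((40.48 - 37.38) / 8.46) * sqrt(0.61 * 0.39)
rpb = 0.1787

0.1787


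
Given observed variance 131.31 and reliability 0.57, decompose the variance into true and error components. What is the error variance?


var_true = rxx * var_obs = 0.57 * 131.31 = 74.8467
var_error = var_obs - var_true
var_error = 131.31 - 74.8467
var_error = 56.4633

56.4633


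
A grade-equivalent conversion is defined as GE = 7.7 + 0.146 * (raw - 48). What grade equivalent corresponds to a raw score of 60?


raw - median = 60 - 48 = 12
slope * diff = 0.146 * 12 = 1.752
GE = 7.7 + 1.752
GE = 9.452

9.452


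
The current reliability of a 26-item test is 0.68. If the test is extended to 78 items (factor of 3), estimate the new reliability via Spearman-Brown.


r_new = (n * rxx) / (1 + (n-1) * rxx)
r_new = (3 * 0.68) / (1 + 2 * 0.68)
r_new = 2.04 / 2.36
r_new = 0.8644

0.8644


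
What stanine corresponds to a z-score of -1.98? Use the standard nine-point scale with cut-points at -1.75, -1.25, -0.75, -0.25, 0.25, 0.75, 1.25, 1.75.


Stanine boundaries: [-1.75, -1.25, -0.75, -0.25, 0.25, 0.75, 1.25, 1.75]
z = -1.98
Check each boundary:
  z < -1.75
  z < -1.25
  z < -0.75
  z < -0.25
  z < 0.25
  z < 0.75
  z < 1.25
  z < 1.75
Highest qualifying boundary gives stanine = 1

1


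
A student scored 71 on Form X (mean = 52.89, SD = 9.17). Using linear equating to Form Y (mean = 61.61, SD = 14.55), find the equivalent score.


slope = SD_Y / SD_X = 14.55 / 9.17 ~ 1.5867
intercept = mean_Y - slope * mean_X = 61.61 - (14.55 / 9.17) * 52.89 ~ -22.3103
Y = slope * X + intercept. To avoid rounding drift from the rounded slope/intercept, evaluate the equivalent form Y = mean_Y + SD_Y * (X - mean_X) / SD_X at full precision:
Y = 61.61 + 14.55 * (71 - 52.89) / 9.17
Y = 61.61 + 14.55 * 18.11 / 9.17
Y = 61.61 + 263.5005 / 9.17
Y = 61.61 + 28.7351
Y = 90.3451

90.3451


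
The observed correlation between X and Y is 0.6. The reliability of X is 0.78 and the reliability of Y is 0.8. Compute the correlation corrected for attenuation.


r_corrected = rxy / sqrt(rxx * ryy)
= 0.6 / sqrt(0.78 * 0.8)
= 0.6 / sqrt(0.624)
= 0.6 / 0.789937
r_corrected = 0.7596

0.7596


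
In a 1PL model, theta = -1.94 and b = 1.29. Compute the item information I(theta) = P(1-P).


P = 1/(1+exp(-(-1.94-1.29))) = 0.0381
I = P*(1-P) = 0.0381 * 0.9619
I = 0.0366

0.0366


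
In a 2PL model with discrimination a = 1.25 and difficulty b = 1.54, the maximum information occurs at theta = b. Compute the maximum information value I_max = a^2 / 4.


For 2PL, max info at theta = b = 1.54
I_max = a^2 / 4 = 1.25^2 / 4
= 1.5625 / 4
I_max = 0.3906

0.3906


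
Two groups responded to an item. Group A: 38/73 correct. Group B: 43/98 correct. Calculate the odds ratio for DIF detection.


Odds_A = 38/35 = 1.0857
Odds_B = 43/55 = 0.7818
OR = Odds_A / Odds_B = 1.0857 / 0.7818
Exactly, OR = (38 * 55) / (35 * 43) = 2090 / 1505
OR = 1.3887

1.3887


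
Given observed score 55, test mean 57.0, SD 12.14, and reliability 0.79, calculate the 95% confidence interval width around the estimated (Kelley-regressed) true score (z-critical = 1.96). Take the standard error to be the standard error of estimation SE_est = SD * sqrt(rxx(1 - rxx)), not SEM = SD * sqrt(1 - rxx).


True score estimate = 0.79*55 + 0.21*57.0 = 55.42
SE_est = SD * sqrt(rxx * (1 - rxx)) = 12.14 * sqrt(0.79 * 0.21) = 12.14 * sqrt(0.1659) = 4.944722
CI = T_est +/- z * SE_est, so width = 2 * z * SE_est = 2 * 1.96 * 4.944722
Width = 19.3833

19.3833


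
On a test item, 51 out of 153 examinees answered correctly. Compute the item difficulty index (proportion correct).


Item difficulty p = number correct / total examinees
p = 51 / 153
p = 0.3333

0.3333


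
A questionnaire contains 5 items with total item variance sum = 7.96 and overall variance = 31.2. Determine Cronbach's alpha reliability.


alpha = (k/(k-1)) * (1 - sum(si^2)/s_total^2)
= (5/4) * (1 - 7.96/31.2)
alpha = 0.9311

0.9311


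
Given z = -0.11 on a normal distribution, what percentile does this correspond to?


CDF(z) = 0.5 * (1 + erf(z/sqrt(2)))
erf(-0.0778) = -0.0876
CDF = 0.4562
Percentile rank = 0.4562 * 100 = 45.62

45.62


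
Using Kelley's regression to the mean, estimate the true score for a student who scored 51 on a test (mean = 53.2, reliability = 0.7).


T_est = rxx * X + (1 - rxx) * mean
T_est = 0.7 * 51 + 0.3 * 53.2
T_est = 35.7 + 15.96
T_est = 51.66

51.66


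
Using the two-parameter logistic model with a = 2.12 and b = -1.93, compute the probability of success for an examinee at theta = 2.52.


a*(theta - b) = 2.12 * (2.52 - -1.93) = 9.434
exp(-9.434) = 0.0001
P = 1 / (1 + 0.0001)
P = 0.9999

0.9999


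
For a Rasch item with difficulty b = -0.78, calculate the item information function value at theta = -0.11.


P = 1/(1+exp(-(-0.11--0.78))) = 0.6615
I = P*(1-P) = 0.6615 * 0.3385
I = 0.2239

0.2239


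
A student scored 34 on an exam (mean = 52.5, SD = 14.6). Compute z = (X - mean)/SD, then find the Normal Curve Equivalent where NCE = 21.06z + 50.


z = (X - mean) / SD = (34 - 52.5) / 14.6
z = -18.5 / 14.6
z = -1.2671
NCE = NCE = 21.06z + 50
Carry z at full precision (z = -18.5 / 14.6) into the conversion:
NCE = 21.06 * (-18.5 / 14.6) + 50 = -389.61 / 14.6 + 50
NCE = -26.6856 + 50
NCE = 23.3144

23.3144


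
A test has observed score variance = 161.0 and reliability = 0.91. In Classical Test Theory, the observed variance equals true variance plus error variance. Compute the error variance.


var_true = rxx * var_obs = 0.91 * 161.0 = 146.51
var_error = var_obs - var_true
var_error = 161.0 - 146.51
var_error = 14.49

14.49


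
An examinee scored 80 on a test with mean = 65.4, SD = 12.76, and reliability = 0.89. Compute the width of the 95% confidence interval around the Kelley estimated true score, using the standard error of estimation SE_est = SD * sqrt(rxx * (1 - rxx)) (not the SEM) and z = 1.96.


True score estimate = 0.89*80 + 0.11*65.4 = 78.394
SE_est = SD * sqrt(rxx * (1 - rxx)) = 12.76 * sqrt(0.89 * 0.11) = 12.76 * sqrt(0.0979) = 3.992473
CI = T_est +/- z * SE_est, so width = 2 * z * SE_est = 2 * 1.96 * 3.992473
Width = 15.6505

15.6505


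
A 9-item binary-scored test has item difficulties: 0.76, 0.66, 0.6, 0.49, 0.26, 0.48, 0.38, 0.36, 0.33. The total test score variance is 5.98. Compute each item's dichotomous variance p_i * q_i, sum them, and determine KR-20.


For each item, compute p_i * q_i:
  Item 1: 0.76 * 0.24 = 0.1824
  Item 2: 0.66 * 0.34 = 0.2244
  Item 3: 0.6 * 0.4 = 0.24
  Item 4: 0.49 * 0.51 = 0.2499
  Item 5: 0.26 * 0.74 = 0.1924
  Item 6: 0.48 * 0.52 = 0.2496
  Item 7: 0.38 * 0.62 = 0.2356
  Item 8: 0.36 * 0.64 = 0.2304
  Item 9: 0.33 * 0.67 = 0.2211
Sum(p_i * q_i) = 0.1824 + 0.2244 + 0.24 + 0.2499 + 0.1924 + 0.2496 + 0.2356 + 0.2304 + 0.2211 = 2.0258
KR-20 = (k/(k-1)) * (1 - Sum(p_i*q_i) / Var_total)
= (9/8) * (1 - 2.0258/5.98)
= 1.125 * 0.6612
KR-20 = 0.7439

0.7439


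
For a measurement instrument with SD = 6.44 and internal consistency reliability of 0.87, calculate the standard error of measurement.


SEM = SD * sqrt(1 - rxx)
SEM = 6.44 * sqrt(1 - 0.87)
SEM = 6.44 * sqrt(0.13) = 6.44 * 0.360555
SEM = 2.322

2.322


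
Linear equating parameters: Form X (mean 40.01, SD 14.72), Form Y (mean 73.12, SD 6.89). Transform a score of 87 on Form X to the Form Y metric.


slope = SD_Y / SD_X = 6.89 / 14.72 ~ 0.4681
intercept = mean_Y - slope * mean_X = 73.12 - (6.89 / 14.72) * 40.01 ~ 54.3925
Y = slope * X + intercept. To avoid rounding drift from the rounded slope/intercept, evaluate the equivalent form Y = mean_Y + SD_Y * (X - mean_X) / SD_X at full precision:
Y = 73.12 + 6.89 * (87 - 40.01) / 14.72
Y = 73.12 + 6.89 * 46.99 / 14.72
Y = 73.12 + 323.7611 / 14.72
Y = 73.12 + 21.9946
Y = 95.1146

95.1146


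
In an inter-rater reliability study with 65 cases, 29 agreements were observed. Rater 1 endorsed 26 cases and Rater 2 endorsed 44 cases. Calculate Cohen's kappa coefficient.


P_o = 29/65 = 0.446154
P_e = (26*44 + 39*21) / 4225 = 0.464615
kappa = (P_o - P_e) / (1 - P_e)
kappa = (0.446154 - 0.464615) / (1 - 0.464615)
kappa = -0.0345

-0.0345


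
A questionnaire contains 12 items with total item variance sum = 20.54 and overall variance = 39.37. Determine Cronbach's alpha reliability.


alpha = (k/(k-1)) * (1 - sum(si^2)/s_total^2)
= (12/11) * (1 - 20.54/39.37)
alpha = 0.5218

0.5218


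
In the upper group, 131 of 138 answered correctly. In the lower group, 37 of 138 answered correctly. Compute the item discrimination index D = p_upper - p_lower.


p_upper = 131/138 = 0.9493
p_lower = 37/138 = 0.2681
D = 0.9493 - 0.2681 = 0.6812

0.6812


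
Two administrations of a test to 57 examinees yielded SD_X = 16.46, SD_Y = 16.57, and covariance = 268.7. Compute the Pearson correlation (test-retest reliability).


r = cov(X,Y) / (SD_X * SD_Y)
r = 268.7 / (16.46 * 16.57)
r = 268.7 / 272.7422
r = 0.9852

0.9852


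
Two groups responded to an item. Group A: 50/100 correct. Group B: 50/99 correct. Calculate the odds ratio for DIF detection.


Odds_A = 50/50 = 1.0
Odds_B = 50/49 = 1.0204
OR = Odds_A / Odds_B = 1.0 / 1.0204
Exactly, OR = (50 * 49) / (50 * 50) = 2450 / 2500
OR = 0.98

0.98


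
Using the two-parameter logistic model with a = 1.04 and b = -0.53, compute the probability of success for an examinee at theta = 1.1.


a*(theta - b) = 1.04 * (1.1 - -0.53) = 1.6952
exp(-1.6952) = 0.1836
P = 1 / (1 + 0.1836)
P = 0.8449

0.8449


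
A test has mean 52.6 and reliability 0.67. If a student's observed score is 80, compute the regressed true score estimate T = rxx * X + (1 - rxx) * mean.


T_est = rxx * X + (1 - rxx) * mean
T_est = 0.67 * 80 + 0.33 * 52.6
T_est = 53.6 + 17.358
T_est = 70.958

70.958


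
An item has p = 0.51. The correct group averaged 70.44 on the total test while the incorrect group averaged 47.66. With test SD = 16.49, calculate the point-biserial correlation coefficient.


q = 1 - p = 0.49
rpb = ((M1 - M0) / SD) * sqrt(p * q)
rpb = ((70.44 - 47.66) / 16.49) * sqrt(0.51 * 0.49)
rpb = 0.6906

0.6906


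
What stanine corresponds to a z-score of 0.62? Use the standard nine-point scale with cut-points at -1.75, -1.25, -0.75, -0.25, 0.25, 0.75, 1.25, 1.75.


Stanine boundaries: [-1.75, -1.25, -0.75, -0.25, 0.25, 0.75, 1.25, 1.75]
z = 0.62
Check each boundary:
  z >= -1.75 -> could be stanine 2
  z >= -1.25 -> could be stanine 3
  z >= -0.75 -> could be stanine 4
  z >= -0.25 -> could be stanine 5
  z >= 0.25 -> could be stanine 6
  z < 0.75
  z < 1.25
  z < 1.75
Highest qualifying boundary gives stanine = 6

6


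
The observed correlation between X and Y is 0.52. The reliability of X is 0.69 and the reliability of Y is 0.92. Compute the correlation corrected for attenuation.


r_corrected = rxy / sqrt(rxx * ryy)
= 0.52 / sqrt(0.69 * 0.92)
= 0.52 / sqrt(0.6348)
= 0.52 / 0.796743
r_corrected = 0.6527

0.6527


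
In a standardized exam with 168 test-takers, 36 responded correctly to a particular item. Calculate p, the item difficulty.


Item difficulty p = number correct / total examinees
p = 36 / 168
p = 0.2143

0.2143


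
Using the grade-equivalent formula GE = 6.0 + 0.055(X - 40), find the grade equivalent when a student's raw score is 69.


raw - median = 69 - 40 = 29
slope * diff = 0.055 * 29 = 1.595
GE = 6.0 + 1.595
GE = 7.595

7.595


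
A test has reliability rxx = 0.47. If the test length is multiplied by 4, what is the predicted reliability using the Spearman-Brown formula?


r_new = (n * rxx) / (1 + (n-1) * rxx)
r_new = (4 * 0.47) / (1 + 3 * 0.47)
r_new = 1.88 / 2.41
r_new = 0.7801

0.7801


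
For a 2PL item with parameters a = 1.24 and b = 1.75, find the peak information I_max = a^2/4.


For 2PL, max info at theta = b = 1.75
I_max = a^2 / 4 = 1.24^2 / 4
= 1.5376 / 4
I_max = 0.3844

0.3844


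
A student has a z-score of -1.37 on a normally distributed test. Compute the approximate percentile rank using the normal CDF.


CDF(z) = 0.5 * (1 + erf(z/sqrt(2)))
erf(-0.9687) = -0.8293
CDF = 0.0853
Percentile rank = 0.0853 * 100 = 8.53

8.53


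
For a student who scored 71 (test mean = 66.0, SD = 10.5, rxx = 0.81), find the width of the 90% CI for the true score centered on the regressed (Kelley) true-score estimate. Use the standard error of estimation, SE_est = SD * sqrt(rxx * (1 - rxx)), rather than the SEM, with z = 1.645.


True score estimate = 0.81*71 + 0.19*66.0 = 70.05
SE_est = SD * sqrt(rxx * (1 - rxx)) = 10.5 * sqrt(0.81 * 0.19) = 10.5 * sqrt(0.1539) = 4.11916
CI = T_est +/- z * SE_est, so width = 2 * z * SE_est = 2 * 1.645 * 4.11916
Width = 13.552

13.552


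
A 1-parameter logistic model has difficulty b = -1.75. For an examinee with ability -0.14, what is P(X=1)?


theta - b = -0.14 - -1.75 = 1.61
exp(-(theta - b)) = exp(-1.61) = 0.1999
P = 1 / (1 + 0.1999)
P = 0.8334

0.8334


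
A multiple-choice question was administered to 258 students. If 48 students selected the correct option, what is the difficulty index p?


Item difficulty p = number correct / total examinees
p = 48 / 258
p = 0.186

0.186


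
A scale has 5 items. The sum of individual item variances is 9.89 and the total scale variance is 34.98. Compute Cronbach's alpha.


alpha = (k/(k-1)) * (1 - sum(si^2)/s_total^2)
= (5/4) * (1 - 9.89/34.98)
alpha = 0.8966

0.8966


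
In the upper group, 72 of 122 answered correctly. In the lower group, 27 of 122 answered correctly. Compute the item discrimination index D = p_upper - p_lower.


p_upper = 72/122 = 0.5902
p_lower = 27/122 = 0.2213
D = 0.5902 - 0.2213 = 0.3689

0.3689


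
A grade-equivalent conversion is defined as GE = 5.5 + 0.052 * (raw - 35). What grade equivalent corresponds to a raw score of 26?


raw - median = 26 - 35 = -9
slope * diff = 0.052 * -9 = -0.468
GE = 5.5 + -0.468
GE = 5.032

5.032


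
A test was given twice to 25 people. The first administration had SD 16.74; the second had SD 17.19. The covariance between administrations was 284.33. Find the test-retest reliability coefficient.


r = cov(X,Y) / (SD_X * SD_Y)
r = 284.33 / (16.74 * 17.19)
r = 284.33 / 287.7606
r = 0.9881

0.9881


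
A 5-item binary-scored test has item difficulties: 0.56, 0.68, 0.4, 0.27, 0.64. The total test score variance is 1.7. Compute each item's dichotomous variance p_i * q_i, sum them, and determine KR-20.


For each item, compute p_i * q_i:
  Item 1: 0.56 * 0.44 = 0.2464
  Item 2: 0.68 * 0.32 = 0.2176
  Item 3: 0.4 * 0.6 = 0.24
  Item 4: 0.27 * 0.73 = 0.1971
  Item 5: 0.64 * 0.36 = 0.2304
Sum(p_i * q_i) = 0.2464 + 0.2176 + 0.24 + 0.1971 + 0.2304 = 1.1315
KR-20 = (k/(k-1)) * (1 - Sum(p_i*q_i) / Var_total)
= (5/4) * (1 - 1.1315/1.7)
= 1.25 * 0.3344
KR-20 = 0.418

0.418


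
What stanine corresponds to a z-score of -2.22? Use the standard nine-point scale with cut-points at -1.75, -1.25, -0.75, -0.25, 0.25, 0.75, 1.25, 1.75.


Stanine boundaries: [-1.75, -1.25, -0.75, -0.25, 0.25, 0.75, 1.25, 1.75]
z = -2.22
Check each boundary:
  z < -1.75
  z < -1.25
  z < -0.75
  z < -0.25
  z < 0.25
  z < 0.75
  z < 1.25
  z < 1.75
Highest qualifying boundary gives stanine = 1

1


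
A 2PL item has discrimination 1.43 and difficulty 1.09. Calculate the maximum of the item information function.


For 2PL, max info at theta = b = 1.09
I_max = a^2 / 4 = 1.43^2 / 4
= 2.0449 / 4
I_max = 0.5112

0.5112


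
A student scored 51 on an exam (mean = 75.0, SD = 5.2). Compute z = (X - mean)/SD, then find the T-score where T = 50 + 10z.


z = (X - mean) / SD = (51 - 75.0) / 5.2
z = -24.0 / 5.2
z = -4.6154
T-score = T = 50 + 10z
Carry z at full precision (z = -24.0 / 5.2) into the conversion:
T-score = 50 + 10 * (-24.0 / 5.2) = 50 + -240 / 5.2
T-score = 50 + -46.1538
T-score = 3.8462

3.8462
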